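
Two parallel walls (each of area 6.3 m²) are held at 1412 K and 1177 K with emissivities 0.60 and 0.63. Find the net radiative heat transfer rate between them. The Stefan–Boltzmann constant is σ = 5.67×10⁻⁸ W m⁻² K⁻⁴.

Q ≈ 3.26×10^5 W

For two large parallel gray plates, q = σ(T₁⁴ − T₂⁴) / (1/ε₁ + 1/ε₂ − 1).
1/ε₁ + 1/ε₂ − 1 = 1/0.60 + 1/0.63 − 1 = 2.254.
T₁⁴ − T₂⁴ = 3.98×10^12 − 1.92×10^12 = 2.06×10^12 K⁴.
q = 5.67×10⁻⁸ × 2.06×10^12 / 2.254 = 51700 W/m².
Q = q·A = 51700 × 6.3 = 3.26×10^5 W.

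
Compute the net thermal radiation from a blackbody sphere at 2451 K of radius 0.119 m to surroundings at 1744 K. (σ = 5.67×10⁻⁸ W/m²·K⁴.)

A = 4πr² = 4π × (0.119)² = 0.178 m².
Q = σA(T⁴ − T_s⁴). T⁴ − T_s⁴ = (2451)⁴ − (1744)⁴ = 3.61×10^13 − 9.25×10^12 = 2.68×10^13 K⁴.
Q = 5.67×10⁻⁸ × 0.178 × 2.68×10^13 = 2.71×10^5 W.

Q ≈ 2.71×10^5 W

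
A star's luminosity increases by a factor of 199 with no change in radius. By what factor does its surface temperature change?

factor ≈ 3.76

P ∝ T⁴ ⇒ T ∝ P^(1/4), so T scales by (199)^(1/4) = 3.76.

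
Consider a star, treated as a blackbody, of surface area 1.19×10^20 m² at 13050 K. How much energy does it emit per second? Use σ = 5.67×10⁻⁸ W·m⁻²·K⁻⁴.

P ≈ 1.96×10^29 W

P = σAT⁴ = 5.67×10⁻⁸ × 1.19×10^20 × (13050)⁴ = 5.67×10⁻⁸ × 1.19×10^20 × 2.90×10^16.
P = 1.96×10^29 W.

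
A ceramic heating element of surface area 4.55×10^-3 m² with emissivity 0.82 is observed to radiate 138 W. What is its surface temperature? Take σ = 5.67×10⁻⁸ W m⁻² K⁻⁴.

From P = εσAT⁴, T = (P / εσA)^(1/4) = (138 / (0.82 × 5.67×10⁻⁸ × 4.55×10^-3))^(1/4).
T = (6.52×10^11)^(1/4) = 899 K.

T ≈ 899 K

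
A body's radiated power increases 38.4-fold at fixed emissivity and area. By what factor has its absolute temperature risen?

P ∝ T⁴ ⇒ T ∝ P^(1/4), so T scales by (38.4)^(1/4) = 2.49.

factor ≈ 2.49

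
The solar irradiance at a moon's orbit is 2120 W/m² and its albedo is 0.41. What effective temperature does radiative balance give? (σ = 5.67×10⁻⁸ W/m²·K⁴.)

T ≈ 273 K

Power absorbed = (1−a)S·πR²; power emitted = 4πR²σT⁴. Equating and cancelling πR²:
T = ((1−a)S / 4σ)^(1/4) = (1250 / (4 × 5.67×10⁻⁸))^(1/4) = (5.51×10^9)^(1/4).
T = 273 K.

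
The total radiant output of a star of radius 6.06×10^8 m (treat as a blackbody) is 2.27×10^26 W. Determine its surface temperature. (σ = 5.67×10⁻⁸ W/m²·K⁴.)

T ≈ 5430 K

A = 4πr² = 4π × (6.06×10^8)² = 4.61×10^18 m².
From P = σAT⁴, T = (P / σA)^(1/4) = (2.27×10^26 / (5.67×10⁻⁸ × 4.61×10^18))^(1/4).
T = (8.68×10^14)^(1/4) = 5430 K.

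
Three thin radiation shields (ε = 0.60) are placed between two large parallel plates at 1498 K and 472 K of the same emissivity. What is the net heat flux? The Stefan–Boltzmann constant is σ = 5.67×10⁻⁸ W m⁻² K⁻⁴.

Each of the 4 gaps contributes resistance (2/ε − 1) = 2/0.60 − 1 = 2.333; total = 9.333.
q = σ(T₁⁴ − T₂⁴) / 9.333 = 5.67×10⁻⁸ × 4.99×10^12 / 9.333 = 30300 W/m².

q ≈ 30300 W/m²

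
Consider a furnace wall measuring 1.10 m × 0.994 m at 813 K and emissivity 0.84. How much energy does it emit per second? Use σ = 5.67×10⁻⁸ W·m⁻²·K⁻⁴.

P ≈ 22800 W

A = 1.10 × 0.994 = 1.09 m².
P = εσAT⁴ = 0.84 × 5.67×10⁻⁸ × 1.09 × (813)⁴ = 0.84 × 5.67×10⁻⁸ × 1.09 × 4.37×10^11.
P = 22800 W.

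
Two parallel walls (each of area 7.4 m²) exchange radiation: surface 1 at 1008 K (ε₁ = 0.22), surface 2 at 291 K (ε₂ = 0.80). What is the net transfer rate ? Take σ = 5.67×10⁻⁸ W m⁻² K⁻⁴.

For two large parallel gray plates, q = σ(T₁⁴ − T₂⁴) / (1/ε₁ + 1/ε₂ − 1).
1/ε₁ + 1/ε₂ − 1 = 1/0.22 + 1/0.80 − 1 = 4.795.
T₁⁴ − T₂⁴ = 1.03×10^12 − 7.17×10^9 = 1.03×10^12 K⁴.
q = 5.67×10⁻⁸ × 1.03×10^12 / 4.795 = 12100 W/m².
Q = q·A = 12100 × 7.4 = 89700 W.

Q ≈ 89700 W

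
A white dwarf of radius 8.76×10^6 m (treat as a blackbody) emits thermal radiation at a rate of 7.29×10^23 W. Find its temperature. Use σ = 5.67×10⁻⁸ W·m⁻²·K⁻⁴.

A = 4πr² = 4π × (8.76×10^6)² = 9.64×10^14 m².
From P = σAT⁴, T = (P / σA)^(1/4) = (7.29×10^23 / (5.67×10⁻⁸ × 9.64×10^14))^(1/4).
T = (1.33×10^16)^(1/4) = 10700 K.

T ≈ 10700 K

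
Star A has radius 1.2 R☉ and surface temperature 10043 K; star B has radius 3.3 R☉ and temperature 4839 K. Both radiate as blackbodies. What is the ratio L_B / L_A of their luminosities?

L = 4πR²σT⁴ ∝ R²T⁴, so L_B/L_A = (3.3/1.2)² × (4839/10043)⁴ = 7.56 × 0.0539 = 0.408.

L_B/L_A ≈ 0.408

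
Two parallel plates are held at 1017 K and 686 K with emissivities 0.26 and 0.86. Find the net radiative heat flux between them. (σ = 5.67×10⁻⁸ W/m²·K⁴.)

q ≈ 12000 W/m²

For two large parallel gray plates, q = σ(T₁⁴ − T₂⁴) / (1/ε₁ + 1/ε₂ − 1).
1/ε₁ + 1/ε₂ − 1 = 1/0.26 + 1/0.86 − 1 = 4.009.
T₁⁴ − T₂⁴ = 1.07×10^12 − 2.21×10^11 = 8.48×10^11 K⁴.
q = 5.67×10⁻⁸ × 8.48×10^11 / 4.009 = 12000 W/m².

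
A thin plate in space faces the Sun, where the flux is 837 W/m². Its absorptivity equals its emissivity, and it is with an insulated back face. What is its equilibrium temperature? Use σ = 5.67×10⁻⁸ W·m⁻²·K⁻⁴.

T ≈ 349 K

Absorbed flux αS = emitted flux εσT⁴ (one radiating face); with α = ε, T = (S/σ)^(1/4).
T = (837 / 5.67×10⁻⁸)^(1/4) = (1.48×10^10)^(1/4).
T = 349 K.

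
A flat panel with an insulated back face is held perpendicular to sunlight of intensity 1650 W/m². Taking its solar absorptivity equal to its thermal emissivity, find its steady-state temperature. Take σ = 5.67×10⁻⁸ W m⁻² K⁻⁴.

Absorbed flux αS = emitted flux εσT⁴ (one radiating face); with α = ε, T = (S/σ)^(1/4).
T = (1650 / 5.67×10⁻⁸)^(1/4) = (2.91×10^10)^(1/4).
T = 413 K.

T ≈ 413 K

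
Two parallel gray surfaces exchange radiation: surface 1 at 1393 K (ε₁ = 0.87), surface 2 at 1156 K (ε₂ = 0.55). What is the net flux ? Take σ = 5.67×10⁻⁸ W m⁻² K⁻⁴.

q ≈ 57000 W/m²

For two large parallel gray plates, q = σ(T₁⁴ − T₂⁴) / (1/ε₁ + 1/ε₂ − 1).
1/ε₁ + 1/ε₂ − 1 = 1/0.87 + 1/0.55 − 1 = 1.968.
T₁⁴ − T₂⁴ = 3.77×10^12 − 1.79×10^12 = 1.98×10^12 K⁴.
q = 5.67×10⁻⁸ × 1.98×10^12 / 1.968 = 57000 W/m².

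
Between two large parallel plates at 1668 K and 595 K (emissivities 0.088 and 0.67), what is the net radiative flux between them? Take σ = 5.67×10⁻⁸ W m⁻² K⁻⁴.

q ≈ 36400 W/m²

For two large parallel gray plates, q = σ(T₁⁴ − T₂⁴) / (1/ε₁ + 1/ε₂ − 1).
1/ε₁ + 1/ε₂ − 1 = 1/0.088 + 1/0.67 − 1 = 11.86.
T₁⁴ − T₂⁴ = 7.74×10^12 − 1.25×10^11 = 7.62×10^12 K⁴.
q = 5.67×10⁻⁸ × 7.62×10^12 / 11.86 = 36400 W/m².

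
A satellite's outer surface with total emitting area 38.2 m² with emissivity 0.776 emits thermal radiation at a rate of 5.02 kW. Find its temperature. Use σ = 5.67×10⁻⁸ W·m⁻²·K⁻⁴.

From P = εσAT⁴, T = (P / εσA)^(1/4) = (5020 / (0.776 × 5.67×10⁻⁸ × 38.2))^(1/4).
T = (2.99×10^9)^(1/4) = 234 K.

T ≈ 234 K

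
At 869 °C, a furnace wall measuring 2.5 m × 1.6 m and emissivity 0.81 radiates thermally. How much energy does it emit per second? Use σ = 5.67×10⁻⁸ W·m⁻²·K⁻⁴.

P ≈ 3.12×10^5 W

A = 2.5 × 1.6 = 4.00 m².
869 °C = 1142 K.
Stefan–Boltzmann: P = εσAT⁴ = 0.81 × 5.67×10⁻⁸ × 4.00 × (1142)⁴ = 0.81 × 5.67×10⁻⁸ × 4.00 × 1.70×10^12.
P = 3.12×10^5 W.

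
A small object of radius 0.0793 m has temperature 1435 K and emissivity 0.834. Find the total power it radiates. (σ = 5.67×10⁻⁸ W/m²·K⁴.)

P ≈ 15800 W

A = 4πr² = 4π × (0.0793)² = 0.0790 m².
Stefan–Boltzmann: P = εσAT⁴ = 0.834 × 5.67×10⁻⁸ × 0.0790 × (1435)⁴ = 0.834 × 5.67×10⁻⁸ × 0.0790 × 4.24×10^12.
P = 15800 W.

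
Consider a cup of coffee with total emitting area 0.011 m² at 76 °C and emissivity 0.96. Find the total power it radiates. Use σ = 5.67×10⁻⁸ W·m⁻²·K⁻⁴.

P ≈ 8.88 W

76 °C = 349 K.
Stefan–Boltzmann: P = εσAT⁴ = 0.96 × 5.67×10⁻⁸ × 0.0110 × (349)⁴ = 0.96 × 5.67×10⁻⁸ × 0.0110 × 1.48×10^10.
P = 8.88 W.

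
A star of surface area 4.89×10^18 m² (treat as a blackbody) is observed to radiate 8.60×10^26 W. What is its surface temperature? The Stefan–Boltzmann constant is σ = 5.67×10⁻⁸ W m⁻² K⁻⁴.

T ≈ 7460 K

From P = σAT⁴, T = (P / σA)^(1/4) = (8.60×10^26 / (5.67×10⁻⁸ × 4.89×10^18))^(1/4).
T = (3.10×10^15)^(1/4) = 7460 K.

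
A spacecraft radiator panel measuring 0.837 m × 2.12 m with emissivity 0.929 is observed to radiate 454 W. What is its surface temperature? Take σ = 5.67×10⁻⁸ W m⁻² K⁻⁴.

A = 0.837 × 2.12 = 1.77 m².
From P = εσAT⁴, T = (P / εσA)^(1/4) = (454 / (0.929 × 5.67×10⁻⁸ × 1.77))^(1/4).
T = (4.86×10^9)^(1/4) = 264 K.

T ≈ 264 K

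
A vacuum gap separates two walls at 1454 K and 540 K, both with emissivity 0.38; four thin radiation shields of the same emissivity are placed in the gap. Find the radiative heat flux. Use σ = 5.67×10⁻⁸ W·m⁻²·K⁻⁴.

q ≈ 11700 W/m²

Each of the 5 gaps contributes resistance (2/ε − 1) = 2/0.38 − 1 = 4.263; total = 21.32.
q = σ(T₁⁴ − T₂⁴) / 21.32 = 5.67×10⁻⁸ × 4.38×10^12 / 21.32 = 11700 W/m².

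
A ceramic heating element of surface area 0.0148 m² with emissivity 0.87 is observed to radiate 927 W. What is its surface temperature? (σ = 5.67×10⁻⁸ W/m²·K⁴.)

T ≈ 1060 K

From P = εσAT⁴, T = (P / εσA)^(1/4) = (927 / (0.87 × 5.67×10⁻⁸ × 0.0148))^(1/4).
T = (1.27×10^12)^(1/4) = 1060 K.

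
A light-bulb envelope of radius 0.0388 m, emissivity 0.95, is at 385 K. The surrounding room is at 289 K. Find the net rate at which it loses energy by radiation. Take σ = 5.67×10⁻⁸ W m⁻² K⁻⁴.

A = 4πr² = 4π × (0.0388)² = 0.0189 m².
Q = εσA(T⁴ − T_s⁴). T⁴ − T_s⁴ = (385)⁴ − (289)⁴ = 2.20×10^10 − 6.98×10^9 = 1.50×10^10 K⁴.
Q = 0.95 × 5.67×10⁻⁸ × 0.0189 × 1.50×10^10 = 15.3 W.

Q ≈ 15.3 W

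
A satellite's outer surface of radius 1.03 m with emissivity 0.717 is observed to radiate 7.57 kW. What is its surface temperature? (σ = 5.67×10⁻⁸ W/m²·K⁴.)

A = 4πr² = 4π × (1.03)² = 13.3 m².
From P = εσAT⁴, T = (P / εσA)^(1/4) = (7570 / (0.717 × 5.67×10⁻⁸ × 13.3))^(1/4).
T = (1.40×10^10)^(1/4) = 344 K.

T ≈ 344 K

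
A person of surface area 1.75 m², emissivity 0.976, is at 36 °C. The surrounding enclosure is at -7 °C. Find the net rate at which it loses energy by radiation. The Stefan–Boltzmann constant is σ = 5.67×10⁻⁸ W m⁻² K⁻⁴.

Q ≈ 398 W

Convert: 36 °C = 309 K; -7 °C = 266 K.
Q = εσA(T⁴ − T_s⁴). T⁴ − T_s⁴ = (309)⁴ − (266)⁴ = 9.12×10^9 − 5.01×10^9 = 4.11×10^9 K⁴.
Q = 0.976 × 5.67×10⁻⁸ × 1.75 × 4.11×10^9 = 398 W.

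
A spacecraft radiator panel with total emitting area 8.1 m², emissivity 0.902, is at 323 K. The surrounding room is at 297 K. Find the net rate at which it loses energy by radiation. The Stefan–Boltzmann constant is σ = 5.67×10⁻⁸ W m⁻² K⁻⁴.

Q ≈ 1290 W

Q = εσA(T⁴ − T_s⁴). T⁴ − T_s⁴ = (323)⁴ − (297)⁴ = 1.09×10^10 − 7.78×10^9 = 3.10×10^9 K⁴.
Q = 0.902 × 5.67×10⁻⁸ × 8.10 × 3.10×10^9 = 1290 W.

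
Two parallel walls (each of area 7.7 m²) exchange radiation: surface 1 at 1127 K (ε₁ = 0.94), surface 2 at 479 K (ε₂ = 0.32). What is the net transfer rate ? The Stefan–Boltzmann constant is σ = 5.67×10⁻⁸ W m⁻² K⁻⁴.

For two large parallel gray plates, q = σ(T₁⁴ − T₂⁴) / (1/ε₁ + 1/ε₂ − 1).
1/ε₁ + 1/ε₂ − 1 = 1/0.94 + 1/0.32 − 1 = 3.189.
T₁⁴ − T₂⁴ = 1.61×10^12 − 5.26×10^10 = 1.56×10^12 K⁴.
q = 5.67×10⁻⁸ × 1.56×10^12 / 3.189 = 27700 W/m².
Q = q·A = 27700 × 7.7 = 2.14×10^5 W.

Q ≈ 2.14×10^5 W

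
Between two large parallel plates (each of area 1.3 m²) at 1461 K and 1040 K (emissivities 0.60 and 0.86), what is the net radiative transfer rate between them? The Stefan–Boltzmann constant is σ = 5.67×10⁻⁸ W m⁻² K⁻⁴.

Q ≈ 1.36×10^5 W

For two large parallel gray plates, q = σ(T₁⁴ − T₂⁴) / (1/ε₁ + 1/ε₂ − 1).
1/ε₁ + 1/ε₂ − 1 = 1/0.60 + 1/0.86 − 1 = 1.829.
T₁⁴ − T₂⁴ = 4.56×10^12 − 1.17×10^12 = 3.39×10^12 K⁴.
q = 5.67×10⁻⁸ × 3.39×10^12 / 1.829 = 1.05×10^5 W/m².
Q = q·A = 1.05×10^5 × 1.3 = 1.36×10^5 W.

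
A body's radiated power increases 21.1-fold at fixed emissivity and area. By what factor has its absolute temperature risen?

factor ≈ 2.14

P ∝ T⁴ ⇒ T ∝ P^(1/4), so T scales by (21.1)^(1/4) = 2.14.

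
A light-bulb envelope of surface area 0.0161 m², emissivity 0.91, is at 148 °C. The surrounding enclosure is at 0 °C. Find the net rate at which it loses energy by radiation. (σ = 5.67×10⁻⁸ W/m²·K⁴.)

Q ≈ 21.5 W

Convert: 148 °C = 421 K; 0 °C = 273 K.
Q = εσA(T⁴ − T_s⁴). T⁴ − T_s⁴ = (421)⁴ − (273)⁴ = 3.14×10^10 − 5.55×10^9 = 2.59×10^10 K⁴.
Q = 0.91 × 5.67×10⁻⁸ × 0.0161 × 2.59×10^10 = 21.5 W.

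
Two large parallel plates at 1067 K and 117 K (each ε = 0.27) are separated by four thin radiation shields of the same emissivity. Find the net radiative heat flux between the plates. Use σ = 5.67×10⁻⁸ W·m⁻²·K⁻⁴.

q ≈ 2290 W/m²

Each of the 5 gaps contributes resistance (2/ε − 1) = 2/0.27 − 1 = 6.407; total = 32.04.
q = σ(T₁⁴ − T₂⁴) / 32.04 = 5.67×10⁻⁸ × 1.30×10^12 / 32.04 = 2290 W/m².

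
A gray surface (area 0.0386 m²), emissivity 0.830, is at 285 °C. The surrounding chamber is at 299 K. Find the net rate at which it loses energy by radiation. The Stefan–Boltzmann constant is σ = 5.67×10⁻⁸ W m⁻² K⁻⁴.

Convert: 285 °C = 558 K.
Q = εσA(T⁴ − T_s⁴). T⁴ − T_s⁴ = (558)⁴ − (299)⁴ = 9.69×10^10 − 7.99×10^9 = 8.90×10^10 K⁴.
Q = 0.830 × 5.67×10⁻⁸ × 0.0386 × 8.90×10^10 = 162 W.

Q ≈ 162 W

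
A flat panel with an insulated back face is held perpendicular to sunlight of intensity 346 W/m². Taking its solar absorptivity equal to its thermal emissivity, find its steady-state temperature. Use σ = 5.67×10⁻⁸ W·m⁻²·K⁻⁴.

T ≈ 279 K

Absorbed flux αS = emitted flux εσT⁴ (one radiating face); with α = ε, T = (S/σ)^(1/4).
T = (346 / 5.67×10⁻⁸)^(1/4) = (6.10×10^9)^(1/4).
T = 279 K.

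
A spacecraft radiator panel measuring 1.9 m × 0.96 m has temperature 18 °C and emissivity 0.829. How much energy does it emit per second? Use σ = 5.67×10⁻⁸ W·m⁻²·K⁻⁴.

P ≈ 615 W

A = 1.9 × 0.96 = 1.82 m².
18 °C = 291 K.
Stefan–Boltzmann: P = εσAT⁴ = 0.829 × 5.67×10⁻⁸ × 1.82 × (291)⁴ = 0.829 × 5.67×10⁻⁸ × 1.82 × 7.17×10^9.
P = 615 W.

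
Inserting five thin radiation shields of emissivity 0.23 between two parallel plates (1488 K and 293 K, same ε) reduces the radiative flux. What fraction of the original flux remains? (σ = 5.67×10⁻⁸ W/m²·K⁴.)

With N identical shields there are N+1 = 6 gaps in series, each with the same radiative resistance, so the flux falls to 1/(N+1) of its unshielded value.

ratio ≈ 0.167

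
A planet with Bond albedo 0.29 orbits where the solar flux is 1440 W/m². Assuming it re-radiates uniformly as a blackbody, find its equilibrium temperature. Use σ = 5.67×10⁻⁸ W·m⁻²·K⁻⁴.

Power absorbed = (1−a)S·πR²; power emitted = 4πR²σT⁴. Equating and cancelling πR²:
T = ((1−a)S / 4σ)^(1/4) = (1020 / (4 × 5.67×10⁻⁸))^(1/4) = (4.51×10^9)^(1/4).
T = 259 K.

T ≈ 259 K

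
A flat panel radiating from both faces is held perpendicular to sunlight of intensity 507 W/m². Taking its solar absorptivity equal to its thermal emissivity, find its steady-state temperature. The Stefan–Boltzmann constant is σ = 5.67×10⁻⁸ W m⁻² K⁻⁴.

T ≈ 259 K

Absorbed flux αS = emitted flux 2εσT⁴ per unit area; with α = ε this gives T = (S/2σ)^(1/4).
T = (507 / (2 × 5.67×10⁻⁸))^(1/4) = (4.47×10^9)^(1/4).
T = 259 K.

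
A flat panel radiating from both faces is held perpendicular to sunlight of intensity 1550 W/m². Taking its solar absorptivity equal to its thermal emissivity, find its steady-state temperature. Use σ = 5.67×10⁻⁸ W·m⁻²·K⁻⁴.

Absorbed flux αS = emitted flux 2εσT⁴ per unit area; with α = ε this gives T = (S/2σ)^(1/4).
T = (1550 / (2 × 5.67×10⁻⁸))^(1/4) = (1.37×10^10)^(1/4).
T = 342 K.

T ≈ 342 K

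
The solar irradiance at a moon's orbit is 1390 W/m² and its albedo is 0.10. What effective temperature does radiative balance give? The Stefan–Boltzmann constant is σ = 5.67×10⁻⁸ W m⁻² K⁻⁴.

T ≈ 273 K

Power absorbed = (1−a)S·πR²; power emitted = 4πR²σT⁴. Equating and cancelling πR²:
T = ((1−a)S / 4σ)^(1/4) = (1250 / (4 × 5.67×10⁻⁸))^(1/4) = (5.52×10^9)^(1/4).
T = 273 K.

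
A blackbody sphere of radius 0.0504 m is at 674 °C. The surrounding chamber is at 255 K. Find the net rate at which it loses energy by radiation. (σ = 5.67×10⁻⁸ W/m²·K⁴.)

Q ≈ 1450 W

A = 4πr² = 4π × (0.0504)² = 0.0319 m².
Convert: 674 °C = 947 K.
Q = σA(T⁴ − T_s⁴). T⁴ − T_s⁴ = (947)⁴ − (255)⁴ = 8.04×10^11 − 4.23×10^9 = 8.00×10^11 K⁴.
Q = 5.67×10⁻⁸ × 0.0319 × 8.00×10^11 = 1450 W.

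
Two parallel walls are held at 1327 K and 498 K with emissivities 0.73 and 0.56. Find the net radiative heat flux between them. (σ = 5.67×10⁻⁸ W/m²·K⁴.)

q ≈ 79900 W/m²

For two large parallel gray plates, q = σ(T₁⁴ − T₂⁴) / (1/ε₁ + 1/ε₂ − 1).
1/ε₁ + 1/ε₂ − 1 = 1/0.73 + 1/0.56 − 1 = 2.156.
T₁⁴ − T₂⁴ = 3.10×10^12 − 6.15×10^10 = 3.04×10^12 K⁴.
q = 5.67×10⁻⁸ × 3.04×10^12 / 2.156 = 79900 W/m².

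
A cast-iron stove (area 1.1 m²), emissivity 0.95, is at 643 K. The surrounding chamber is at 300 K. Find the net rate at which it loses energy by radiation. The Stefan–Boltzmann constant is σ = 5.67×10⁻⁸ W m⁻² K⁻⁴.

Q = εσA(T⁴ − T_s⁴). T⁴ − T_s⁴ = (643)⁴ − (300)⁴ = 1.71×10^11 − 8.10×10^9 = 1.63×10^11 K⁴.
Q = 0.95 × 5.67×10⁻⁸ × 1.10 × 1.63×10^11 = 9650 W.

Q ≈ 9650 W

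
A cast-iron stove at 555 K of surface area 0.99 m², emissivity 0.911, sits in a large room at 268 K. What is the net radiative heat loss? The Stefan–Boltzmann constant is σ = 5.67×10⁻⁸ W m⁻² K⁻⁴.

Q = εσA(T⁴ − T_s⁴). T⁴ − T_s⁴ = (555)⁴ − (268)⁴ = 9.49×10^10 − 5.16×10^9 = 8.97×10^10 K⁴.
Q = 0.911 × 5.67×10⁻⁸ × 0.990 × 8.97×10^10 = 4590 W.

Q ≈ 4590 W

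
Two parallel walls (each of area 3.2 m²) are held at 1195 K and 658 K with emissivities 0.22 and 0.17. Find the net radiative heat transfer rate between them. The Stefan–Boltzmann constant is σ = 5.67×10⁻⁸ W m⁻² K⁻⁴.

For two large parallel gray plates, q = σ(T₁⁴ − T₂⁴) / (1/ε₁ + 1/ε₂ − 1).
1/ε₁ + 1/ε₂ − 1 = 1/0.22 + 1/0.17 − 1 = 9.428.
T₁⁴ − T₂⁴ = 2.04×10^12 − 1.87×10^11 = 1.85×10^12 K⁴.
q = 5.67×10⁻⁸ × 1.85×10^12 / 9.428 = 11100 W/m².
Q = q·A = 11100 × 3.2 = 35600 W.

Q ≈ 35600 W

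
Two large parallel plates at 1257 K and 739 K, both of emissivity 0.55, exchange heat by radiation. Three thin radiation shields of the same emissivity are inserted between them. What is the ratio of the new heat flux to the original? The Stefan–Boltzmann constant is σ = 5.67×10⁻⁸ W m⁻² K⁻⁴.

ratio ≈ 0.250

With N identical shields there are N+1 = 4 gaps in series, each with the same radiative resistance, so the flux falls to 1/(N+1) of its unshielded value.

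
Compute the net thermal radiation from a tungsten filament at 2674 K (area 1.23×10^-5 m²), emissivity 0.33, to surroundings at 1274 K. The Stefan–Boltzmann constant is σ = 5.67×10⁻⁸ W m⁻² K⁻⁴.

Q = εσA(T⁴ − T_s⁴). T⁴ − T_s⁴ = (2674)⁴ − (1274)⁴ = 5.11×10^13 − 2.63×10^12 = 4.85×10^13 K⁴.
Q = 0.33 × 5.67×10⁻⁸ × 1.23×10^-5 × 4.85×10^13 = 11.2 W.

Q ≈ 11.2 W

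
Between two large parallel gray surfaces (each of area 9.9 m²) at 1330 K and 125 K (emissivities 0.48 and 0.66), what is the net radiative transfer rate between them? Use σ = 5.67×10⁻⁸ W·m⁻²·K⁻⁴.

For two large parallel gray plates, q = σ(T₁⁴ − T₂⁴) / (1/ε₁ + 1/ε₂ − 1).
1/ε₁ + 1/ε₂ − 1 = 1/0.48 + 1/0.66 − 1 = 2.598.
T₁⁴ − T₂⁴ = 3.13×10^12 − 2.44×10^8 = 3.13×10^12 K⁴.
q = 5.67×10⁻⁸ × 3.13×10^12 / 2.598 = 68300 W/m².
Q = q·A = 68300 × 9.9 = 6.76×10^5 W.

Q ≈ 6.76×10^5 W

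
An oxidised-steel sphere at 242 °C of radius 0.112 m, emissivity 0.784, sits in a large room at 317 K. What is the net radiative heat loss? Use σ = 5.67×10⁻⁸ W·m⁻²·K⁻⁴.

Q ≈ 422 W

A = 4πr² = 4π × (0.112)² = 0.158 m².
Convert: 242 °C = 515 K.
Q = εσA(T⁴ − T_s⁴). T⁴ − T_s⁴ = (515)⁴ − (317)⁴ = 7.03×10^10 − 1.01×10^10 = 6.02×10^10 K⁴.
Q = 0.784 × 5.67×10⁻⁸ × 0.158 × 6.02×10^10 = 422 W.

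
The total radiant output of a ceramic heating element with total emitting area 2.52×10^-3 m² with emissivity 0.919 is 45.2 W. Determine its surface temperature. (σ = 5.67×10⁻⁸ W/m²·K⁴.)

From P = εσAT⁴, T = (P / εσA)^(1/4) = (45.2 / (0.919 × 5.67×10⁻⁸ × 2.52×10^-3))^(1/4).
T = (3.44×10^11)^(1/4) = 766 K.

T ≈ 766 K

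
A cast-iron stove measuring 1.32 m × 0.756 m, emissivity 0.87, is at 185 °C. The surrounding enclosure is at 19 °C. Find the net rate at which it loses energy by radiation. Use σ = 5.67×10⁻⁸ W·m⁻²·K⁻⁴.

Q ≈ 1810 W

A = 1.32 × 0.756 = 0.998 m².
Convert: 185 °C = 458 K; 19 °C = 292 K.
Q = εσA(T⁴ − T_s⁴). T⁴ − T_s⁴ = (458)⁴ − (292)⁴ = 4.40×10^10 − 7.27×10^9 = 3.67×10^10 K⁴.
Q = 0.87 × 5.67×10⁻⁸ × 0.998 × 3.67×10^10 = 1810 W.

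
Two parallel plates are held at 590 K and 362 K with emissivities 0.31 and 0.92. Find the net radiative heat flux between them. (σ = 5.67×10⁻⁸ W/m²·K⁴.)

q ≈ 1780 W/m²

For two large parallel gray plates, q = σ(T₁⁴ − T₂⁴) / (1/ε₁ + 1/ε₂ − 1).
1/ε₁ + 1/ε₂ − 1 = 1/0.31 + 1/0.92 − 1 = 3.313.
T₁⁴ − T₂⁴ = 1.21×10^11 − 1.72×10^10 = 1.04×10^11 K⁴.
q = 5.67×10⁻⁸ × 1.04×10^11 / 3.313 = 1780 W/m².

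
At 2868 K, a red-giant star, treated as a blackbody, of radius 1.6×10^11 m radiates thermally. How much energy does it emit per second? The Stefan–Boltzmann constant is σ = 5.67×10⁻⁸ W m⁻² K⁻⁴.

A = 4πr² = 4π × (1.6×10^11)² = 3.22×10^23 m².
P = σAT⁴ = 5.67×10⁻⁸ × 3.22×10^23 × (2868)⁴ = 5.67×10⁻⁸ × 3.22×10^23 × 6.77×10^13.
P = 1.23×10^30 W.

P ≈ 1.23×10^30 W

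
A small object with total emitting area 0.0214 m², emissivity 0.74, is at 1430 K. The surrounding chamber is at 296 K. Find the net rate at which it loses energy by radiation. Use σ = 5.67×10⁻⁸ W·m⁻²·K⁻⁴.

Q ≈ 3750 W

Q = εσA(T⁴ − T_s⁴). T⁴ − T_s⁴ = (1430)⁴ − (296)⁴ = 4.18×10^12 − 7.68×10^9 = 4.17×10^12 K⁴.
Q = 0.74 × 5.67×10⁻⁸ × 0.0214 × 4.17×10^12 = 3750 W.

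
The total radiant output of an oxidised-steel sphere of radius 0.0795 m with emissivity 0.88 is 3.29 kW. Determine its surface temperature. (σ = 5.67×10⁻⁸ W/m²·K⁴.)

T ≈ 955 K

A = 4πr² = 4π × (0.0795)² = 0.0794 m².
From P = εσAT⁴, T = (P / εσA)^(1/4) = (3290 / (0.88 × 5.67×10⁻⁸ × 0.0794))^(1/4).
T = (8.30×10^11)^(1/4) = 955 K.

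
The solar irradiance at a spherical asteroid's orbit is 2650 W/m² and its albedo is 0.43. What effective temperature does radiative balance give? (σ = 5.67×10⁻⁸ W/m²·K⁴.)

Power absorbed = (1−a)S·πR²; power emitted = 4πR²σT⁴. Equating and cancelling πR²:
T = ((1−a)S / 4σ)^(1/4) = (1510 / (4 × 5.67×10⁻⁸))^(1/4) = (6.66×10^9)^(1/4).
T = 286 K.

T ≈ 286 K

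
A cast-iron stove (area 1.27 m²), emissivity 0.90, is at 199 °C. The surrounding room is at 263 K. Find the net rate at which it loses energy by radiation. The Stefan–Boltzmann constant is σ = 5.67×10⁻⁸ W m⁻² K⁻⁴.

Q ≈ 2910 W

Convert: 199 °C = 472 K.
Q = εσA(T⁴ − T_s⁴). T⁴ − T_s⁴ = (472)⁴ − (263)⁴ = 4.96×10^10 − 4.78×10^9 = 4.48×10^10 K⁴.
Q = 0.90 × 5.67×10⁻⁸ × 1.27 × 4.48×10^10 = 2910 W.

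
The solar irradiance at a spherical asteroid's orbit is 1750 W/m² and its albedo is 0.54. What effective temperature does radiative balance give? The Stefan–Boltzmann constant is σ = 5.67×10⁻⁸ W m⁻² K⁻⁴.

T ≈ 244 K

Power absorbed = (1−a)S·πR²; power emitted = 4πR²σT⁴. Equating and cancelling πR²:
T = ((1−a)S / 4σ)^(1/4) = (805 / (4 × 5.67×10⁻⁸))^(1/4) = (3.55×10^9)^(1/4).
T = 244 K.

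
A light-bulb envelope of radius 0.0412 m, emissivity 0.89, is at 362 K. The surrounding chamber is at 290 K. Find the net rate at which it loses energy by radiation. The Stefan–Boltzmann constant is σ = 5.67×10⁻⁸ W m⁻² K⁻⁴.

Q ≈ 10.9 W

A = 4πr² = 4π × (0.0412)² = 0.0213 m².
Q = εσA(T⁴ − T_s⁴). T⁴ − T_s⁴ = (362)⁴ − (290)⁴ = 1.72×10^10 − 7.07×10^9 = 1.01×10^10 K⁴.
Q = 0.89 × 5.67×10⁻⁸ × 0.0213 × 1.01×10^10 = 10.9 W.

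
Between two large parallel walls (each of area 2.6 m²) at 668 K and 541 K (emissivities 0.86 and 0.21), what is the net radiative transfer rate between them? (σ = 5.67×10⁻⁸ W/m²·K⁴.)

Q ≈ 3400 W

For two large parallel gray plates, q = σ(T₁⁴ − T₂⁴) / (1/ε₁ + 1/ε₂ − 1).
1/ε₁ + 1/ε₂ − 1 = 1/0.86 + 1/0.21 − 1 = 4.925.
T₁⁴ − T₂⁴ = 1.99×10^11 − 8.57×10^10 = 1.13×10^11 K⁴.
q = 5.67×10⁻⁸ × 1.13×10^11 / 4.925 = 1310 W/m².
Q = q·A = 1310 × 2.6 = 3400 W.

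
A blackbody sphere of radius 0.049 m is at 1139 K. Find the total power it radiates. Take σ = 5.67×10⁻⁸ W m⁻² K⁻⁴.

P ≈ 2880 W

A = 4πr² = 4π × (0.049)² = 0.0302 m².
P = σAT⁴ = 5.67×10⁻⁸ × 0.0302 × (1139)⁴ = 5.67×10⁻⁸ × 0.0302 × 1.68×10^12.
P = 2880 W.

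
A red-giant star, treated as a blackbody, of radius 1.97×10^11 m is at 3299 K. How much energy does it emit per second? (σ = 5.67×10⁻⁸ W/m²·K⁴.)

P ≈ 3.28×10^30 W

A = 4πr² = 4π × (1.97×10^11)² = 4.88×10^23 m².
P = σAT⁴ = 5.67×10⁻⁸ × 4.88×10^23 × (3299)⁴ = 5.67×10⁻⁸ × 4.88×10^23 × 1.18×10^14.
P = 3.28×10^30 W.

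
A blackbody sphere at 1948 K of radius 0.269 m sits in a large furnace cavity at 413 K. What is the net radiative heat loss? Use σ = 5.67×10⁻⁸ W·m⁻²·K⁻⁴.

Q ≈ 7.41×10^5 W

A = 4πr² = 4π × (0.269)² = 0.909 m².
Q = σA(T⁴ − T_s⁴). T⁴ − T_s⁴ = (1948)⁴ − (413)⁴ = 1.44×10^13 − 2.91×10^10 = 1.44×10^13 K⁴.
Q = 5.67×10⁻⁸ × 0.909 × 1.44×10^13 = 7.41×10^5 W.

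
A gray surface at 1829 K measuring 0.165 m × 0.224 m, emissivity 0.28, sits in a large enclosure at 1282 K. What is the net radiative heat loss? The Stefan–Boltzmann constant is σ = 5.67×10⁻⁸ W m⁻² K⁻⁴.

A = 0.165 × 0.224 = 0.0370 m².
Q = εσA(T⁴ − T_s⁴). T⁴ − T_s⁴ = (1829)⁴ − (1282)⁴ = 1.12×10^13 − 2.70×10^12 = 8.49×10^12 K⁴.
Q = 0.28 × 5.67×10⁻⁸ × 0.0370 × 8.49×10^12 = 4980 W.

Q ≈ 4980 W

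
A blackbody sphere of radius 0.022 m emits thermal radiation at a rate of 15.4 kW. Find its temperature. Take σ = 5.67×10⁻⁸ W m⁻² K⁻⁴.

A = 4πr² = 4π × (0.022)² = 6.08×10^-3 m².
From P = σAT⁴, T = (P / σA)^(1/4) = (15400 / (5.67×10⁻⁸ × 6.08×10^-3))^(1/4).
T = (4.47×10^13)^(1/4) = 2590 K.

T ≈ 2590 K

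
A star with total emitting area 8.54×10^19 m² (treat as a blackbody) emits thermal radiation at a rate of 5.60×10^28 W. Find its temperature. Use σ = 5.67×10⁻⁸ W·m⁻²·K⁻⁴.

T ≈ 10400 K

From P = σAT⁴, T = (P / σA)^(1/4) = (5.60×10^28 / (5.67×10⁻⁸ × 8.54×10^19))^(1/4).
T = (1.16×10^16)^(1/4) = 10400 K.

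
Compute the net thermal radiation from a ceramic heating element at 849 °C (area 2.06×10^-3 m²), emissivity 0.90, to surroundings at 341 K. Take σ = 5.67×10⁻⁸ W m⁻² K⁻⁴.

Q ≈ 165 W

Convert: 849 °C = 1122 K.
Q = εσA(T⁴ − T_s⁴). T⁴ − T_s⁴ = (1122)⁴ − (341)⁴ = 1.58×10^12 − 1.35×10^10 = 1.57×10^12 K⁴.
Q = 0.90 × 5.67×10⁻⁸ × 2.06×10^-3 × 1.57×10^12 = 165 W.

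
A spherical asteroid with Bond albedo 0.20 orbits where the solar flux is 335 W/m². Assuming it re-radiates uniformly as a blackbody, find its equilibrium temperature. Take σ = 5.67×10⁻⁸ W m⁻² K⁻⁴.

T ≈ 185 K

Power absorbed = (1−a)S·πR²; power emitted = 4πR²σT⁴. Equating and cancelling πR²:
T = ((1−a)S / 4σ)^(1/4) = (268 / (4 × 5.67×10⁻⁸))^(1/4) = (1.18×10^9)^(1/4).
T = 185 K.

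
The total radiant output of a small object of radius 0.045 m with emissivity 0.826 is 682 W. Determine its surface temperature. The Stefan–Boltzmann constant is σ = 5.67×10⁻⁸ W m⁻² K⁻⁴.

A = 4πr² = 4π × (0.045)² = 0.0254 m².
From P = εσAT⁴, T = (P / εσA)^(1/4) = (682 / (0.826 × 5.67×10⁻⁸ × 0.0254))^(1/4).
T = (5.72×10^11)^(1/4) = 870 K.

T ≈ 870 K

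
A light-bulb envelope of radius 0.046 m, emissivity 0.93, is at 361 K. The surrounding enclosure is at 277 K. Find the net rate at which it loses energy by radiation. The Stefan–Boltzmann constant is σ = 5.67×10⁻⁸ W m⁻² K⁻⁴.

A = 4πr² = 4π × (0.046)² = 0.0266 m².
Q = εσA(T⁴ − T_s⁴). T⁴ − T_s⁴ = (361)⁴ − (277)⁴ = 1.70×10^10 − 5.89×10^9 = 1.11×10^10 K⁴.
Q = 0.93 × 5.67×10⁻⁸ × 0.0266 × 1.11×10^10 = 15.6 W.

Q ≈ 15.6 W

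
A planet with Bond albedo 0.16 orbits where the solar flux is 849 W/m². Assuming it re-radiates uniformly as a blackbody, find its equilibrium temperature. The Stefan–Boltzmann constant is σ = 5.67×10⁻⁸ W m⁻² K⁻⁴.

Power absorbed = (1−a)S·πR²; power emitted = 4πR²σT⁴. Equating and cancelling πR²:
T = ((1−a)S / 4σ)^(1/4) = (713 / (4 × 5.67×10⁻⁸))^(1/4) = (3.14×10^9)^(1/4).
T = 237 K.

T ≈ 237 K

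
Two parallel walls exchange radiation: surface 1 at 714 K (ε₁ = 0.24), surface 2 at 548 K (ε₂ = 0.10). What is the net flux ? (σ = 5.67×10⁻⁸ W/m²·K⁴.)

q ≈ 731 W/m²

For two large parallel gray plates, q = σ(T₁⁴ − T₂⁴) / (1/ε₁ + 1/ε₂ − 1).
1/ε₁ + 1/ε₂ − 1 = 1/0.24 + 1/0.10 − 1 = 13.17.
T₁⁴ − T₂⁴ = 2.60×10^11 − 9.02×10^10 = 1.70×10^11 K⁴.
q = 5.67×10⁻⁸ × 1.70×10^11 / 13.17 = 731 W/m².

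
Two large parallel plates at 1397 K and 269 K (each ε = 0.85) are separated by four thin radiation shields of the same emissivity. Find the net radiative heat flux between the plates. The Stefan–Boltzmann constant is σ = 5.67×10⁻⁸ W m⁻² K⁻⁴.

q ≈ 31900 W/m²

Each of the 5 gaps contributes resistance (2/ε − 1) = 2/0.85 − 1 = 1.353; total = 6.765.
q = σ(T₁⁴ − T₂⁴) / 6.765 = 5.67×10⁻⁸ × 3.80×10^12 / 6.765 = 31900 W/m².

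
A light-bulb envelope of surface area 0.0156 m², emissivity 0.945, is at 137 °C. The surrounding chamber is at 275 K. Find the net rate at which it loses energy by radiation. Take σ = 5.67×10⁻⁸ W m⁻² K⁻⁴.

Q ≈ 18.8 W

Convert: 137 °C = 410 K.
Q = εσA(T⁴ − T_s⁴). T⁴ − T_s⁴ = (410)⁴ − (275)⁴ = 2.83×10^10 − 5.72×10^9 = 2.25×10^10 K⁴.
Q = 0.945 × 5.67×10⁻⁸ × 0.0156 × 2.25×10^10 = 18.8 W.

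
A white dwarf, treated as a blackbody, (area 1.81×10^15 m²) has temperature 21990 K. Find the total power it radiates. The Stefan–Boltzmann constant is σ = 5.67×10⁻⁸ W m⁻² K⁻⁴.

P = σAT⁴ = 5.67×10⁻⁸ × 1.81×10^15 × (21990)⁴ = 5.67×10⁻⁸ × 1.81×10^15 × 2.34×10^17.
P = 2.40×10^25 W.

P ≈ 2.40×10^25 W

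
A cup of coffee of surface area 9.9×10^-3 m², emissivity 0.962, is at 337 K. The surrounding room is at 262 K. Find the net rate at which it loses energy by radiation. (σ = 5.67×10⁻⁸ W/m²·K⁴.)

Q = εσA(T⁴ − T_s⁴). T⁴ − T_s⁴ = (337)⁴ − (262)⁴ = 1.29×10^10 − 4.71×10^9 = 8.19×10^9 K⁴.
Q = 0.962 × 5.67×10⁻⁸ × 9.90×10^-3 × 8.19×10^9 = 4.42 W.

Q ≈ 4.42 W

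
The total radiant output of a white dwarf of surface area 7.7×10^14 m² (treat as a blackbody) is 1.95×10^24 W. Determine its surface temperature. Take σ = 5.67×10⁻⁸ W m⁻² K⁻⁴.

From P = σAT⁴, T = (P / σA)^(1/4) = (1.95×10^24 / (5.67×10⁻⁸ × 7.70×10^14))^(1/4).
T = (4.47×10^16)^(1/4) = 14500 K.

T ≈ 14500 K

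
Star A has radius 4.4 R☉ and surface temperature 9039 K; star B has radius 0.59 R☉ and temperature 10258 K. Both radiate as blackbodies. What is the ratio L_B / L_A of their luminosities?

L_B/L_A ≈ 0.0298

L = 4πR²σT⁴ ∝ R²T⁴, so L_B/L_A = (0.59/4.4)² × (10258/9039)⁴ = 0.0180 × 1.66 = 0.0298.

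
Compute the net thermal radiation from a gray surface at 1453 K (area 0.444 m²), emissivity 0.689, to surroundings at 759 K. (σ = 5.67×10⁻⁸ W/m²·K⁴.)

Q = εσA(T⁴ − T_s⁴). T⁴ − T_s⁴ = (1453)⁴ − (759)⁴ = 4.46×10^12 − 3.32×10^11 = 4.13×10^12 K⁴.
Q = 0.689 × 5.67×10⁻⁸ × 0.444 × 4.13×10^12 = 71600 W.

Q ≈ 71600 W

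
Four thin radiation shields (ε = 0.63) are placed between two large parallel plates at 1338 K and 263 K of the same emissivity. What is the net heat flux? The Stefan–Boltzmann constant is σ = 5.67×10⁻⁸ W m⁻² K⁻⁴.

Each of the 5 gaps contributes resistance (2/ε − 1) = 2/0.63 − 1 = 2.175; total = 10.87.
q = σ(T₁⁴ − T₂⁴) / 10.87 = 5.67×10⁻⁸ × 3.20×10^12 / 10.87 = 16700 W/m².

q ≈ 16700 W/m²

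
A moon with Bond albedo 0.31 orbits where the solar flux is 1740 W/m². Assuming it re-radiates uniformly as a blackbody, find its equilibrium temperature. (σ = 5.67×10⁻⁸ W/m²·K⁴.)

T ≈ 270 K

Power absorbed = (1−a)S·πR²; power emitted = 4πR²σT⁴. Equating and cancelling πR²:
T = ((1−a)S / 4σ)^(1/4) = (1200 / (4 × 5.67×10⁻⁸))^(1/4) = (5.29×10^9)^(1/4).
T = 270 K.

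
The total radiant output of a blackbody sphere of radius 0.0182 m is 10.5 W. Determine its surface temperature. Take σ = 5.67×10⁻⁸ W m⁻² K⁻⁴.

A = 4πr² = 4π × (0.0182)² = 4.16×10^-3 m².
From P = σAT⁴, T = (P / σA)^(1/4) = (10.5 / (5.67×10⁻⁸ × 4.16×10^-3))^(1/4).
T = (4.45×10^10)^(1/4) = 459 K.

T ≈ 459 K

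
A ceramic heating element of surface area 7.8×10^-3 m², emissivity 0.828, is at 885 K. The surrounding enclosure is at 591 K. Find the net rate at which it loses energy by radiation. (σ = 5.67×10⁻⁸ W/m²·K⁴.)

Q ≈ 180 W

Q = εσA(T⁴ − T_s⁴). T⁴ − T_s⁴ = (885)⁴ − (591)⁴ = 6.13×10^11 − 1.22×10^11 = 4.91×10^11 K⁴.
Q = 0.828 × 5.67×10⁻⁸ × 7.80×10^-3 × 4.91×10^11 = 180 W.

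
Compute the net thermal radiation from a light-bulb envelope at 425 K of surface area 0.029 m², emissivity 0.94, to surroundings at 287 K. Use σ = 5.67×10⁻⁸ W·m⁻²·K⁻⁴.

Q ≈ 39.9 W

Q = εσA(T⁴ − T_s⁴). T⁴ − T_s⁴ = (425)⁴ − (287)⁴ = 3.26×10^10 − 6.78×10^9 = 2.58×10^10 K⁴.
Q = 0.94 × 5.67×10⁻⁸ × 0.0290 × 2.58×10^10 = 39.9 W.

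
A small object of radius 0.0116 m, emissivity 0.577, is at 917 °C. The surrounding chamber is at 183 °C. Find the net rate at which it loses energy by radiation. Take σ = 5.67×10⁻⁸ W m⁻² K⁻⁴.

Q ≈ 109 W

A = 4πr² = 4π × (0.0116)² = 1.69×10^-3 m².
Convert: 917 °C = 1190 K; 183 °C = 456 K.
Q = εσA(T⁴ − T_s⁴). T⁴ − T_s⁴ = (1190)⁴ − (456)⁴ = 2.01×10^12 − 4.32×10^10 = 1.96×10^12 K⁴.
Q = 0.577 × 5.67×10⁻⁸ × 1.69×10^-3 × 1.96×10^12 = 109 W.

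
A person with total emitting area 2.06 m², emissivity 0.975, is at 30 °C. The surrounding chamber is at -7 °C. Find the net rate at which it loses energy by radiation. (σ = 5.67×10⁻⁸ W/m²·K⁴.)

Q ≈ 390 W

Convert: 30 °C = 303 K; -7 °C = 266 K.
Q = εσA(T⁴ − T_s⁴). T⁴ − T_s⁴ = (303)⁴ − (266)⁴ = 8.43×10^9 − 5.01×10^9 = 3.42×10^9 K⁴.
Q = 0.975 × 5.67×10⁻⁸ × 2.06 × 3.42×10^9 = 390 W.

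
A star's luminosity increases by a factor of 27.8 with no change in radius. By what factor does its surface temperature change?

P ∝ T⁴ ⇒ T ∝ P^(1/4), so T scales by (27.8)^(1/4) = 2.30.

factor ≈ 2.30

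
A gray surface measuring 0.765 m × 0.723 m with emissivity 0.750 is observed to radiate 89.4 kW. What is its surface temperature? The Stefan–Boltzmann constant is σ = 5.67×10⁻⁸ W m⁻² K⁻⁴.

A = 0.765 × 0.723 = 0.553 m².
From P = εσAT⁴, T = (P / εσA)^(1/4) = (89400 / (0.750 × 5.67×10⁻⁸ × 0.553))^(1/4).
T = (3.80×10^12)^(1/4) = 1400 K.

T ≈ 1400 K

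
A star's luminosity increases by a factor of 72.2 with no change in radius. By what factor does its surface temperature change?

factor ≈ 2.91

P ∝ T⁴ ⇒ T ∝ P^(1/4), so T scales by (72.2)^(1/4) = 2.91.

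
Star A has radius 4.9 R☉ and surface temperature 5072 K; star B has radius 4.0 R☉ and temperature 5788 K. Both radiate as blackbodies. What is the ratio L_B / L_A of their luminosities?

L = 4πR²σT⁴ ∝ R²T⁴, so L_B/L_A = (4.0/4.9)² × (5788/5072)⁴ = 0.666 × 1.70 = 1.13.

L_B/L_A ≈ 1.13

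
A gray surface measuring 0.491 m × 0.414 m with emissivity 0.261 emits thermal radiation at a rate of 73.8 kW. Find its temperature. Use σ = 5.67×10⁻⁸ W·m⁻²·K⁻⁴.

T ≈ 2230 K

A = 0.491 × 0.414 = 0.203 m².
From P = εσAT⁴, T = (P / εσA)^(1/4) = (73800 / (0.261 × 5.67×10⁻⁸ × 0.203))^(1/4).
T = (2.45×10^13)^(1/4) = 2230 K.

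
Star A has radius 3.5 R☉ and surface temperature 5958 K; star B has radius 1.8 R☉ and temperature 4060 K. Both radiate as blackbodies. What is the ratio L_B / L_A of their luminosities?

L_B/L_A ≈ 0.0570

L = 4πR²σT⁴ ∝ R²T⁴, so L_B/L_A = (1.8/3.5)² × (4060/5958)⁴ = 0.264 × 0.216 = 0.0570.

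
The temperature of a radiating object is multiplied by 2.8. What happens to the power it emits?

P ∝ T⁴, so the power scales as (2.8)⁴ = 61.5.

factor ≈ 61.5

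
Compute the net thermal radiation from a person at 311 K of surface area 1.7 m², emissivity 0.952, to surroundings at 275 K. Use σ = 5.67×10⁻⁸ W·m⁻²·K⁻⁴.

Q ≈ 334 W

Q = εσA(T⁴ − T_s⁴). T⁴ − T_s⁴ = (311)⁴ − (275)⁴ = 9.35×10^9 − 5.72×10^9 = 3.64×10^9 K⁴.
Q = 0.952 × 5.67×10⁻⁸ × 1.70 × 3.64×10^9 = 334 W.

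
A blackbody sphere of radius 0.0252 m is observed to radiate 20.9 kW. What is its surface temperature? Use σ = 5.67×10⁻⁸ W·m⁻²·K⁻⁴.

A = 4πr² = 4π × (0.0252)² = 7.98×10^-3 m².
From P = σAT⁴, T = (P / σA)^(1/4) = (20900 / (5.67×10⁻⁸ × 7.98×10^-3))^(1/4).
T = (4.62×10^13)^(1/4) = 2610 K.

T ≈ 2610 K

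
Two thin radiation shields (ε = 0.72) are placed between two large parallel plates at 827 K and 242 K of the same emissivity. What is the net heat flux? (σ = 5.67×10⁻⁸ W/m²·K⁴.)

Each of the 3 gaps contributes resistance (2/ε − 1) = 2/0.72 − 1 = 1.778; total = 5.333.
q = σ(T₁⁴ − T₂⁴) / 5.333 = 5.67×10⁻⁸ × 4.64×10^11 / 5.333 = 4940 W/m².

q ≈ 4940 W/m²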